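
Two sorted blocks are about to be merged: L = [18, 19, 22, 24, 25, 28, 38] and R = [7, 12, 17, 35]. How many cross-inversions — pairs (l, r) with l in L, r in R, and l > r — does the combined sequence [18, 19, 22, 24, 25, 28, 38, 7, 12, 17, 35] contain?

22

Take each right-half value and tally the left-half values above it:
r = 7: 18, 19, 22, 24, 25, 28, 38 → 7
r = 12: 18, 19, 22, 24, 25, 28, 38 → 7
r = 17: 18, 19, 22, 24, 25, 28, 38 → 7
r = 35: 38 → 1
Cross-inversions: 7 + 7 + 7 + 1 = 22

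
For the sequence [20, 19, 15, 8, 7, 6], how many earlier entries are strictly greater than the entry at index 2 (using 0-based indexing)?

2

The element at index 2 is 15.
Elements before it: 20, 19
Those larger than 15: 20, 19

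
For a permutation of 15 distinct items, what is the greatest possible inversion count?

The maximum occurs when the array is in strictly decreasing order: every one of the C(15, 2) pairs is inverted.
C(15, 2) = 15·14/2 = 105

105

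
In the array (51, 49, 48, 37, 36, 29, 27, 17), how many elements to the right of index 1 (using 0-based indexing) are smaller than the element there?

The element at index 1 is 49.
Elements after it: 48, 37, 36, 29, 27, 17
Those smaller than 49: 48, 37, 36, 29, 27, 17

6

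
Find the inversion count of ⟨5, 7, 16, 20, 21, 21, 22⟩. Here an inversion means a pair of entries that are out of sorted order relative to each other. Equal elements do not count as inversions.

0

Out-of-order index pairs (1-indexed):
(none)
That's 0 pairs.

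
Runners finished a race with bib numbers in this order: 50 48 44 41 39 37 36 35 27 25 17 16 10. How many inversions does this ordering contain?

Sweep left to right; for each value list the smaller values that follow it:
50: 12
48: 11
44: 10
41: 9
39: 8
37: 7
36: 6
35: 5
27: 4
25: 3
17: 2
16: 1
10: 0
Sum: 12 + 11 + 10 + 9 + 8 + 7 + 6 + 5 + 4 + 3 + 2 + 1 + 0 = 78

78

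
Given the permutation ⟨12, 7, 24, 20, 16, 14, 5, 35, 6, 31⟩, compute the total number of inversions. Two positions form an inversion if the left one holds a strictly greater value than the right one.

Element-by-element contributions:
12: 3
7: 2
24: 5
20: 4
16: 3
14: 2
5: 0
35: 2
6: 0
31: 0
Sum: 3 + 2 + 5 + 4 + 3 + 2 + 0 + 2 + 0 + 0 = 21

21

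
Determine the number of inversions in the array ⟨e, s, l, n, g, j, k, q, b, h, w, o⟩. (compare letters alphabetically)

For each element, count later entries that are smaller:
e: 1
s: 9
l: 5
n: 5
g: 1
j: 2
k: 2
q: 3
b: 0
h: 0
w: 1
o: 0
Sum: 1 + 9 + 5 + 5 + 1 + 2 + 2 + 3 + 0 + 0 + 1 + 0 = 29

Inversions: 29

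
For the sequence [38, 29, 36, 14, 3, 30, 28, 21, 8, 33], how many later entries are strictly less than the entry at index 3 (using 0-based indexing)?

The element at index 3 is 14.
Elements after it: 3, 30, 28, 21, 8, 33
Those smaller than 14: 3, 8

2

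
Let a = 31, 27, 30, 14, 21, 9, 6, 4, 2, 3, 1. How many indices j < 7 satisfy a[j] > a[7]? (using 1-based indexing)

6

The element at index 7 is 6.
Elements before it: 31, 27, 30, 14, 21, 9
Those larger than 6: 31, 27, 30, 14, 21, 9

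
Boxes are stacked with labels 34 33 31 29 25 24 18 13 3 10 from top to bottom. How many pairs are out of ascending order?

44

Element-by-element contributions:
34 → 33, 31, 29, 25, 24, 18, 13, 3, 10 → 9
33 → 31, 29, 25, 24, 18, 13, 3, 10 → 8
31 → 29, 25, 24, 18, 13, 3, 10 → 7
29 → 25, 24, 18, 13, 3, 10 → 6
25 → 24, 18, 13, 3, 10 → 5
24 → 18, 13, 3, 10 → 4
18 → 13, 3, 10 → 3
13 → 3, 10 → 2
3 → none → 0
10 → none → 0
Sum: 9 + 8 + 7 + 6 + 5 + 4 + 3 + 2 + 0 + 0 = 44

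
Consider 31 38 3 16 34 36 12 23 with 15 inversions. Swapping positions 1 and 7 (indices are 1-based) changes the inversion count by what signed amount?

Positions 1 and 7 hold 31 and 12; after swapping, the array is [12, 38, 3, 16, 34, 36, 31, 23].
Sweep left to right; for each value list the smaller values that follow it:
12 → 3 → 1
38 → 3, 16, 34, 36, 31, 23 → 6
3 → none → 0
16 → none → 0
34 → 31, 23 → 2
36 → 31, 23 → 2
31 → 23 → 1
23 → none → 0
Sum: 1 + 6 + 0 + 0 + 2 + 2 + 1 + 0 = 12
Change: 12 − 15 = -3

-3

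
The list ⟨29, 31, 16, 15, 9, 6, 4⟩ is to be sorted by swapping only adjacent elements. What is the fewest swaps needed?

20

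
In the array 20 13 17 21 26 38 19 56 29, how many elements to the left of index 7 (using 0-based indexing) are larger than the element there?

The element at index 7 is 56.
Elements before it: 20, 13, 17, 21, 26, 38, 19
None of them are larger than 56.

0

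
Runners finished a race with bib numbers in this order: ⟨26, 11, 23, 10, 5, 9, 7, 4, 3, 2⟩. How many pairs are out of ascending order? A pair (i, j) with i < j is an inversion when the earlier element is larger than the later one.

Sweep left to right; for each value list the smaller values that follow it:
26 → 11, 23, 10, 5, 9, 7, 4, 3, 2 → 9
11 → 10, 5, 9, 7, 4, 3, 2 → 7
23 → 10, 5, 9, 7, 4, 3, 2 → 7
10 → 5, 9, 7, 4, 3, 2 → 6
5 → 4, 3, 2 → 3
9 → 7, 4, 3, 2 → 4
7 → 4, 3, 2 → 3
4 → 3, 2 → 2
3 → 2 → 1
2 → none → 0
Sum: 9 + 7 + 7 + 6 + 3 + 4 + 3 + 2 + 1 + 0 = 42

42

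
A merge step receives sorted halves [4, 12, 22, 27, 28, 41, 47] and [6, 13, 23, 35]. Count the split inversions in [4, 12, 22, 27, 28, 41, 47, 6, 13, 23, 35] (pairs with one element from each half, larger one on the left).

17 split inversions

For each element r of the right run, count left-run elements greater than r:
r = 6: 12, 22, 27, 28, 41, 47 → 6
r = 13: 22, 27, 28, 41, 47 → 5
r = 23: 27, 28, 41, 47 → 4
r = 35: 41, 47 → 2
Cross-inversions: 6 + 5 + 4 + 2 = 17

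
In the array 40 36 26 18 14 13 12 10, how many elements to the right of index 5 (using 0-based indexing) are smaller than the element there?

The element at index 5 is 13.
Elements after it: 12, 10
Those smaller than 13: 12, 10

2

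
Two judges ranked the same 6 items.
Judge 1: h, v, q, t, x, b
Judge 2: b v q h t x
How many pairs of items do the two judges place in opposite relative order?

Assign each item its position (1..6) in the first ordering, then rewrite the second ordering as that position sequence:
positions: h→1, v→2, q→3, t→4, x→5, b→6
second ordering as positions: [6, 2, 3, 1, 4, 5]
Discordant pairs = inversions in this position sequence.
6: 2, 3, 1, 4, 5 → 5
2: 1 → 1
3: 1 → 1
1: 0
4: 0
5: 0
Total: 5 + 1 + 1 + 0 + 0 + 0 = 7

7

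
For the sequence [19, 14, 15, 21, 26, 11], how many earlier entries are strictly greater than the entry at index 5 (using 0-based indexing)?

5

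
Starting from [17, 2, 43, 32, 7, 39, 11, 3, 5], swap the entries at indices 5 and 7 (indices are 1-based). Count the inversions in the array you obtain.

23

Positions 5 and 7 hold 7 and 11; after swapping, the array is [17, 2, 43, 32, 11, 39, 7, 3, 5].
For each element, count later entries that are smaller:
17 → 2, 11, 7, 3, 5 → 5
2 → none → 0
43 → 32, 11, 39, 7, 3, 5 → 6
32 → 11, 7, 3, 5 → 4
11 → 7, 3, 5 → 3
39 → 7, 3, 5 → 3
7 → 3, 5 → 2
3 → none → 0
5 → none → 0
Sum: 5 + 0 + 6 + 4 + 3 + 3 + 2 + 0 + 0 = 23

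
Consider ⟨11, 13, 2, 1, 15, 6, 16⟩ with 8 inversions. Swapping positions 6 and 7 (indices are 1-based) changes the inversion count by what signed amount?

Positions 6 and 7 hold 6 and 16; after swapping, the array is [11, 13, 2, 1, 15, 16, 6].
For each element, count later entries that are smaller:
11: 3
13: 3
2: 1
1: 0
15: 1
16: 1
6: 0
Sum: 3 + 3 + 1 + 0 + 1 + 1 + 0 = 9
Change: 9 − 8 = +1

+1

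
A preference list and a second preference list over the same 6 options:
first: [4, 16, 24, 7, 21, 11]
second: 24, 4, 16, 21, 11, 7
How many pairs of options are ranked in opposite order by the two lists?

Assign each item its position (1..6) in the first ordering, then rewrite the second ordering as that position sequence:
positions: 4→1, 16→2, 24→3, 7→4, 21→5, 11→6
second ordering as positions: [3, 1, 2, 5, 6, 4]
Discordant pairs = inversions in this position sequence.
3: 1, 2 → 2
1: 0
2: 0
5: 4 → 1
6: 4 → 1
4: 0
Total: 2 + 0 + 0 + 1 + 1 + 0 = 4

4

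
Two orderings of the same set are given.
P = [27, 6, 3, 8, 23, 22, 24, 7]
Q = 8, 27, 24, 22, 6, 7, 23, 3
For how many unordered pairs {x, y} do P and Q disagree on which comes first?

13

Assign each item its position (1..8) in the first ordering, then rewrite the second ordering as that position sequence:
positions: 27→1, 6→2, 3→3, 8→4, 23→5, 22→6, 24→7, 7→8
second ordering as positions: [4, 1, 7, 6, 2, 8, 5, 3]
Discordant pairs = inversions in this position sequence.
4: 1, 2, 3 → 3
1: 0
7: 6, 2, 5, 3 → 4
6: 2, 5, 3 → 3
2: 0
8: 5, 3 → 2
5: 3 → 1
3: 0
Total: 3 + 0 + 4 + 3 + 0 + 2 + 1 + 0 = 13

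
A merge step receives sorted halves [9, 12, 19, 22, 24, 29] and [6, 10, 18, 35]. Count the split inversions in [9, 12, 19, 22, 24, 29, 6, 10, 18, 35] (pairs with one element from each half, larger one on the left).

15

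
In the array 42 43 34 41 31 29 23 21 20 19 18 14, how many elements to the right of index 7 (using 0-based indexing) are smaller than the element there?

4

The element at index 7 is 21.
Elements after it: 20, 19, 18, 14
Those smaller than 21: 20, 19, 18, 14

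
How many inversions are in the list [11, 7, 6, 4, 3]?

10

For each element, count later entries that are smaller:
11 → 7, 6, 4, 3 → 4
7 → 6, 4, 3 → 3
6 → 4, 3 → 2
4 → 3 → 1
3 → none → 0
Sum: 4 + 3 + 2 + 1 + 0 = 10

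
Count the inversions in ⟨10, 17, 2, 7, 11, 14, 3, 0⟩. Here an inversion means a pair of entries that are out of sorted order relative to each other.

18

Sweep left to right; for each value list the smaller values that follow it:
10 → 2, 7, 3, 0 → 4
17 → 2, 7, 11, 14, 3, 0 → 6
2 → 0 → 1
7 → 3, 0 → 2
11 → 3, 0 → 2
14 → 3, 0 → 2
3 → 0 → 1
0 → none → 0
Sum: 4 + 6 + 1 + 2 + 2 + 2 + 1 + 0 = 18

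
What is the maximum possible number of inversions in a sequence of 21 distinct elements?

210

A reversed (strictly descending) arrangement makes every pair an inversion, giving C(21, 2) inversions.
C(21, 2) = 21·20/2 = 210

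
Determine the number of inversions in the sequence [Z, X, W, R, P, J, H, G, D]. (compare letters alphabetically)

36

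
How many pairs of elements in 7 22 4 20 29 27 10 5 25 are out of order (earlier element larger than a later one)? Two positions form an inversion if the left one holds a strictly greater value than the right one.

For each element, count later entries that are smaller:
7: 2
22: 4
4: 0
20: 2
29: 4
27: 3
10: 1
5: 0
25: 0
Sum: 2 + 4 + 0 + 2 + 4 + 3 + 1 + 0 + 0 = 16

16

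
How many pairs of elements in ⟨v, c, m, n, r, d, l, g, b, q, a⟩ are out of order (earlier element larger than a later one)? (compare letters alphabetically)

Sweep left to right; for each value list the smaller values that follow it:
v → c, m, n, r, d, l, g, b, q, a → 10
c → b, a → 2
m → d, l, g, b, a → 5
n → d, l, g, b, a → 5
r → d, l, g, b, q, a → 6
d → b, a → 2
l → g, b, a → 3
g → b, a → 2
b → a → 1
q → a → 1
a → none → 0
Sum: 10 + 2 + 5 + 5 + 6 + 2 + 3 + 2 + 1 + 1 + 0 = 37

37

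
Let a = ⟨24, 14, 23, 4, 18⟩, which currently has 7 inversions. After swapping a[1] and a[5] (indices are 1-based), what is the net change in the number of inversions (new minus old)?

-3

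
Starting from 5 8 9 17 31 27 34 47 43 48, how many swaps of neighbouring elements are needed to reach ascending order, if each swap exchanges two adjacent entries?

Minimum adjacent swaps = number of inversions (each swap of adjacent out-of-order elements removes one inversion and no swap can remove more).
Count inversions — for each element, later elements that are smaller:
5: none → 0
8: none → 0
9: none → 0
17: none → 0
31: 27 → 1
27: none → 0
34: none → 0
47: 43 → 1
43: none → 0
48: none → 0
Total inversions: 0 + 0 + 0 + 0 + 1 + 0 + 0 + 1 + 0 + 0 = 2

Adjacent swaps: 2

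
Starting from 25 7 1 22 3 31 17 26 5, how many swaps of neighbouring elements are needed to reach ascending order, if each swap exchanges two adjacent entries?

The minimum number of adjacent swaps to sort an array equals its inversion count, since every such swap removes exactly one inversion.
Count inversions — for each element, later elements that are smaller:
25: 7, 1, 22, 3, 17, 5 → 6
7: 1, 3, 5 → 3
1: none → 0
22: 3, 17, 5 → 3
3: none → 0
31: 17, 26, 5 → 3
17: 5 → 1
26: 5 → 1
5: none → 0
Total inversions: 6 + 3 + 0 + 3 + 0 + 3 + 1 + 1 + 0 = 17

17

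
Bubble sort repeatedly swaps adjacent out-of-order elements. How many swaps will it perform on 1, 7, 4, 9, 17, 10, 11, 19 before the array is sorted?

There are 3 swaps.

Minimum adjacent swaps = number of inversions (each swap of adjacent out-of-order elements removes one inversion and no swap can remove more).
Count inversions — for each element, later elements that are smaller:
1: none → 0
7: 4 → 1
4: none → 0
9: none → 0
17: 10, 11 → 2
10: none → 0
11: none → 0
19: none → 0
Total inversions: 0 + 1 + 0 + 0 + 2 + 0 + 0 + 0 = 3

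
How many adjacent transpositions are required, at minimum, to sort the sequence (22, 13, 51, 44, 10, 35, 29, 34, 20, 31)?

The minimum number of adjacent swaps to sort an array equals its inversion count, since every such swap removes exactly one inversion.
Count inversions — for each element, later elements that are smaller:
22: 13, 10, 20 → 3
13: 10 → 1
51: 44, 10, 35, 29, 34, 20, 31 → 7
44: 10, 35, 29, 34, 20, 31 → 6
10: none → 0
35: 29, 34, 20, 31 → 4
29: 20 → 1
34: 20, 31 → 2
20: none → 0
31: none → 0
Total inversions: 3 + 1 + 7 + 6 + 0 + 4 + 1 + 2 + 0 + 0 = 24

24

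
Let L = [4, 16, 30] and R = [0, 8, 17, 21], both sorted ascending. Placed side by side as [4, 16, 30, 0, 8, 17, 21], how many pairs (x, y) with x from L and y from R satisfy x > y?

For each element r of the right run, count left-run elements greater than r:
r = 0: 4, 16, 30 → 3
r = 8: 16, 30 → 2
r = 17: 30 → 1
r = 21: 30 → 1
Cross-inversions: 3 + 2 + 1 + 1 = 7

7 cross-inversions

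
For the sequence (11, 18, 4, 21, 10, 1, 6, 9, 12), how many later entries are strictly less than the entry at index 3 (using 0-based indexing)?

The element at index 3 is 21.
Elements after it: 10, 1, 6, 9, 12
Those smaller than 21: 10, 1, 6, 9, 12

5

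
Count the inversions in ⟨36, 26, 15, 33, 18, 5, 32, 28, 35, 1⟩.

27 inversions

Sweep left to right; for each value list the smaller values that follow it:
36 → 26, 15, 33, 18, 5, 32, 28, 35, 1 → 9
26 → 15, 18, 5, 1 → 4
15 → 5, 1 → 2
33 → 18, 5, 32, 28, 1 → 5
18 → 5, 1 → 2
5 → 1 → 1
32 → 28, 1 → 2
28 → 1 → 1
35 → 1 → 1
1 → none → 0
Sum: 9 + 4 + 2 + 5 + 2 + 1 + 2 + 1 + 1 + 0 = 27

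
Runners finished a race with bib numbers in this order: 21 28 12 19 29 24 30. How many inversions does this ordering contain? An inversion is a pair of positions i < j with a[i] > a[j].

6 inversions

Listing every pair i<j with a[i]>a[j] (using 1-based positions):
(1,3): 21 > 12
(1,4): 21 > 19
(2,3): 28 > 12
(2,4): 28 > 19
(2,6): 28 > 24
(5,6): 29 > 24
That's 6 pairs.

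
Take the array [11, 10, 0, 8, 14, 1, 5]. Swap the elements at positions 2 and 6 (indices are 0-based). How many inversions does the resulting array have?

16

Positions 2 and 6 hold 0 and 5; after swapping, the array is [11, 10, 5, 8, 14, 1, 0].
Element-by-element contributions:
11: 5
10: 4
5: 2
8: 2
14: 2
1: 1
0: 0
Sum: 5 + 4 + 2 + 2 + 2 + 1 + 0 = 16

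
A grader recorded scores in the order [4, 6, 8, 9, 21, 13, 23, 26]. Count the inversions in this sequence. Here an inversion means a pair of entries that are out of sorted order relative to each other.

1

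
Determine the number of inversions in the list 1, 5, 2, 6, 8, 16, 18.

Inversion pairs (indices are 1-based):
(2,3): 5 > 2
That's 1 pair.

1 out-of-order pair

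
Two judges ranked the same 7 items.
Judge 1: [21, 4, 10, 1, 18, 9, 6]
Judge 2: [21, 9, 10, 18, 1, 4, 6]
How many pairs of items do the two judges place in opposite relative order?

8 discordant pairs

Assign each item its position (1..7) in the first ordering, then rewrite the second ordering as that position sequence:
positions: 21→1, 4→2, 10→3, 1→4, 18→5, 9→6, 6→7
second ordering as positions: [1, 6, 3, 5, 4, 2, 7]
Discordant pairs = inversions in this position sequence.
1: 0
6: 3, 5, 4, 2 → 4
3: 2 → 1
5: 4, 2 → 2
4: 2 → 1
2: 0
7: 0
Total: 0 + 4 + 1 + 2 + 1 + 0 + 0 = 8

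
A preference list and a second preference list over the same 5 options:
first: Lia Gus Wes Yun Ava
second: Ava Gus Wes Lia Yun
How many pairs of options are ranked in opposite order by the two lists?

6

Assign each item its position (1..5) in the first ordering, then rewrite the second ordering as that position sequence:
positions: Lia→1, Gus→2, Wes→3, Yun→4, Ava→5
second ordering as positions: [5, 2, 3, 1, 4]
Discordant pairs = inversions in this position sequence.
5: 2, 3, 1, 4 → 4
2: 1 → 1
3: 1 → 1
1: 0
4: 0
Total: 4 + 1 + 1 + 0 + 0 = 6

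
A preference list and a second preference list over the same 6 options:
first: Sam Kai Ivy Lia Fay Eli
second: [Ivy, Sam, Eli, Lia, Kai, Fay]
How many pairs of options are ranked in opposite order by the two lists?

Assign each item its position (1..6) in the first ordering, then rewrite the second ordering as that position sequence:
positions: Sam→1, Kai→2, Ivy→3, Lia→4, Fay→5, Eli→6
second ordering as positions: [3, 1, 6, 4, 2, 5]
Discordant pairs = inversions in this position sequence.
3: 1, 2 → 2
1: 0
6: 4, 2, 5 → 3
4: 2 → 1
2: 0
5: 0
Total: 2 + 0 + 3 + 1 + 0 + 0 = 6

Pairs: 6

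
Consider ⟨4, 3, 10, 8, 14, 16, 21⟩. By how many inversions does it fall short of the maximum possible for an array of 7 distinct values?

Maximum inversions for 7 distinct elements is C(7, 2) = 7·6/2 = 21.
Current inversions — for each element, count later smaller elements:
4: 1
3: 0
10: 1
8: 0
14: 0
16: 0
21: 0
Current total: 1 + 0 + 1 + 0 + 0 + 0 + 0 = 2
Shortfall: 21 − 2 = 19

19 inversions short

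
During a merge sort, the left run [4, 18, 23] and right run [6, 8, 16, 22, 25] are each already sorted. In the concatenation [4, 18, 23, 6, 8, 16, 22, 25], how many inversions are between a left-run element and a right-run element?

Split inversions: 7

For each element r of the right run, count left-run elements greater than r:
r = 6: 18, 23 → 2
r = 8: 18, 23 → 2
r = 16: 18, 23 → 2
r = 22: 23 → 1
r = 25: none → 0
Cross-inversions: 2 + 2 + 2 + 1 + 0 = 7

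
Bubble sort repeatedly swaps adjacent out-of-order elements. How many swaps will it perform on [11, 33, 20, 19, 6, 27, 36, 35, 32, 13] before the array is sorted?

There are 19 swaps.

Minimum adjacent swaps = number of inversions (each swap of adjacent out-of-order elements removes one inversion and no swap can remove more).
Count inversions — for each element, later elements that are smaller:
11: 6 → 1
33: 20, 19, 6, 27, 32, 13 → 6
20: 19, 6, 13 → 3
19: 6, 13 → 2
6: none → 0
27: 13 → 1
36: 35, 32, 13 → 3
35: 32, 13 → 2
32: 13 → 1
13: none → 0
Total inversions: 1 + 6 + 3 + 2 + 0 + 1 + 3 + 2 + 1 + 0 = 19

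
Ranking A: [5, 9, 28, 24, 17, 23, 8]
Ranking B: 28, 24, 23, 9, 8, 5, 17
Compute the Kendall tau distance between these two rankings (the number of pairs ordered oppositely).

10

Assign each item its position (1..7) in the first ordering, then rewrite the second ordering as that position sequence:
positions: 5→1, 9→2, 28→3, 24→4, 17→5, 23→6, 8→7
second ordering as positions: [3, 4, 6, 2, 7, 1, 5]
Discordant pairs = inversions in this position sequence.
3: 2, 1 → 2
4: 2, 1 → 2
6: 2, 1, 5 → 3
2: 1 → 1
7: 1, 5 → 2
1: 0
5: 0
Total: 2 + 2 + 3 + 1 + 2 + 0 + 0 = 10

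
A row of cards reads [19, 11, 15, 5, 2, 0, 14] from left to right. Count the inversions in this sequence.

16 inversions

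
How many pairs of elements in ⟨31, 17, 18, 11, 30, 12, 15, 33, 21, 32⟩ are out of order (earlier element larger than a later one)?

Out-of-order pairs: 18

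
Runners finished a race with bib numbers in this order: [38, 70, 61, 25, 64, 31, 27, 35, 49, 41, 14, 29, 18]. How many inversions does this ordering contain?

54 out-of-order pairs

For each element, count later entries that are smaller:
38: 7
70: 11
61: 9
25: 2
64: 8
31: 4
27: 2
35: 3
49: 4
41: 3
14: 0
29: 1
18: 0
Sum: 7 + 11 + 9 + 2 + 8 + 4 + 2 + 3 + 4 + 3 + 0 + 1 + 0 = 54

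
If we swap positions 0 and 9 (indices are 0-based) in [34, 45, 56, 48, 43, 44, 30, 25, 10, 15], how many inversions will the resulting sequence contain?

Positions 0 and 9 hold 34 and 15; after swapping, the array is [15, 45, 56, 48, 43, 44, 30, 25, 10, 34].
For each element, count later entries that are smaller:
15: 1
45: 6
56: 7
48: 6
43: 4
44: 4
30: 2
25: 1
10: 0
34: 0
Sum: 1 + 6 + 7 + 6 + 4 + 4 + 2 + 1 + 0 + 0 = 31

31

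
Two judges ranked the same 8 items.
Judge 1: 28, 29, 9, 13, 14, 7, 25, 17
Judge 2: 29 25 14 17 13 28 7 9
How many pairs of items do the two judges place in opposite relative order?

Assign each item its position (1..8) in the first ordering, then rewrite the second ordering as that position sequence:
positions: 28→1, 29→2, 9→3, 13→4, 14→5, 7→6, 25→7, 17→8
second ordering as positions: [2, 7, 5, 8, 4, 1, 6, 3]
Discordant pairs = inversions in this position sequence.
2: 1 → 1
7: 5, 4, 1, 6, 3 → 5
5: 4, 1, 3 → 3
8: 4, 1, 6, 3 → 4
4: 1, 3 → 2
1: 0
6: 3 → 1
3: 0
Total: 1 + 5 + 3 + 4 + 2 + 0 + 1 + 0 = 16

Discordant pairs: 16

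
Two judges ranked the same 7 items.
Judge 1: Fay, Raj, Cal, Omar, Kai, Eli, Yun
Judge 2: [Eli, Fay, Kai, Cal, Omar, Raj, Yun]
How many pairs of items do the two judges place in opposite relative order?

Assign each item its position (1..7) in the first ordering, then rewrite the second ordering as that position sequence:
positions: Fay→1, Raj→2, Cal→3, Omar→4, Kai→5, Eli→6, Yun→7
second ordering as positions: [6, 1, 5, 3, 4, 2, 7]
Discordant pairs = inversions in this position sequence.
6: 1, 5, 3, 4, 2 → 5
1: 0
5: 3, 4, 2 → 3
3: 2 → 1
4: 2 → 1
2: 0
7: 0
Total: 5 + 0 + 3 + 1 + 1 + 0 + 0 = 10

10 discordant pairs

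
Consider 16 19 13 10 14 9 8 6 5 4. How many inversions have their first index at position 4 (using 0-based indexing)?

5

The element at index 4 is 14.
Elements after it: 9, 8, 6, 5, 4
Those smaller than 14: 9, 8, 6, 5, 4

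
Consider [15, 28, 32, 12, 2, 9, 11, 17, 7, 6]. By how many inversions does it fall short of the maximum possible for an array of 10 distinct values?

Maximum inversions for 10 distinct elements is C(10, 2) = 10·9/2 = 45.
Current inversions — for each element, count later smaller elements:
15: 6
28: 7
32: 7
12: 5
2: 0
9: 2
11: 2
17: 2
7: 1
6: 0
Current total: 6 + 7 + 7 + 5 + 0 + 2 + 2 + 2 + 1 + 0 = 32
Shortfall: 45 − 32 = 13

13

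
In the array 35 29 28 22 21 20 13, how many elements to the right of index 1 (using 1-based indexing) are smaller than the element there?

The element at index 1 is 35.
Elements after it: 29, 28, 22, 21, 20, 13
Those smaller than 35: 29, 28, 22, 21, 20, 13

6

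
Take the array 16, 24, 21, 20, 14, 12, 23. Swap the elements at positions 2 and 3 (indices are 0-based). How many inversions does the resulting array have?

12 inversions

Positions 2 and 3 hold 21 and 20; after swapping, the array is [16, 24, 20, 21, 14, 12, 23].
Element-by-element contributions:
16: 2
24: 5
20: 2
21: 2
14: 1
12: 0
23: 0
Sum: 2 + 5 + 2 + 2 + 1 + 0 + 0 = 12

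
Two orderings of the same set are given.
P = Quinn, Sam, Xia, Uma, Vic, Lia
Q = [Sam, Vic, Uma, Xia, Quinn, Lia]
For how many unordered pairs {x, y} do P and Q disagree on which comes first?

Assign each item its position (1..6) in the first ordering, then rewrite the second ordering as that position sequence:
positions: Quinn→1, Sam→2, Xia→3, Uma→4, Vic→5, Lia→6
second ordering as positions: [2, 5, 4, 3, 1, 6]
Discordant pairs = inversions in this position sequence.
2: 1 → 1
5: 4, 3, 1 → 3
4: 3, 1 → 2
3: 1 → 1
1: 0
6: 0
Total: 1 + 3 + 2 + 1 + 0 + 0 = 7

Disagreeing pairs: 7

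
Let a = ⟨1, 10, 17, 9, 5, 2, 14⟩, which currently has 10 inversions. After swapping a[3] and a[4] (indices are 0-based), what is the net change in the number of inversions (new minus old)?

-1

Positions 3 and 4 hold 9 and 5; after swapping, the array is [1, 10, 17, 5, 9, 2, 14].
Element-by-element contributions:
1: 0
10: 3
17: 4
5: 1
9: 1
2: 0
14: 0
Sum: 0 + 3 + 4 + 1 + 1 + 0 + 0 = 9
Change: 9 − 10 = -1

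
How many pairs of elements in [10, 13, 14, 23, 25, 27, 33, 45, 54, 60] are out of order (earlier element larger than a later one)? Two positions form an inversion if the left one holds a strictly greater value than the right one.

0 inversions

Sweep left to right; for each value list the smaller values that follow it:
10: 0
13: 0
14: 0
23: 0
25: 0
27: 0
33: 0
45: 0
54: 0
60: 0
Sum: 0 + 0 + 0 + 0 + 0 + 0 + 0 + 0 + 0 + 0 = 0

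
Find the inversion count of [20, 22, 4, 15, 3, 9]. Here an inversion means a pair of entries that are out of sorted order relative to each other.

11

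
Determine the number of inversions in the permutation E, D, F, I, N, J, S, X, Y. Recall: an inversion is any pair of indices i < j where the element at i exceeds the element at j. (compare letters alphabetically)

Inversions: 2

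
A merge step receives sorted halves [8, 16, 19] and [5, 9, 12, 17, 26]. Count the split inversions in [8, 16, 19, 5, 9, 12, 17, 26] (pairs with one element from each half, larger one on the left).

Count, for every r in R, how many entries of L exceed r:
r = 5: 8, 16, 19 → 3
r = 9: 16, 19 → 2
r = 12: 16, 19 → 2
r = 17: 19 → 1
r = 26: none → 0
Cross-inversions: 3 + 2 + 2 + 1 + 0 = 8

8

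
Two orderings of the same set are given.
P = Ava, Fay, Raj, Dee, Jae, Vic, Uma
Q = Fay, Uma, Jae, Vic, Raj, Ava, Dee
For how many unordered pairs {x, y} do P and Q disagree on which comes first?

Assign each item its position (1..7) in the first ordering, then rewrite the second ordering as that position sequence:
positions: Ava→1, Fay→2, Raj→3, Dee→4, Jae→5, Vic→6, Uma→7
second ordering as positions: [2, 7, 5, 6, 3, 1, 4]
Discordant pairs = inversions in this position sequence.
2: 1 → 1
7: 5, 6, 3, 1, 4 → 5
5: 3, 1, 4 → 3
6: 3, 1, 4 → 3
3: 1 → 1
1: 0
4: 0
Total: 1 + 5 + 3 + 3 + 1 + 0 + 0 = 13

13 disagreeing pairs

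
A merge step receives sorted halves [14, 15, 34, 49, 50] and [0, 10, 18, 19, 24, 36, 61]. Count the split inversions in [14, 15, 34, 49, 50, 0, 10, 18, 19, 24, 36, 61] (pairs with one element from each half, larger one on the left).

For each element r of the right run, count left-run elements greater than r:
r = 0: 14, 15, 34, 49, 50 → 5
r = 10: 14, 15, 34, 49, 50 → 5
r = 18: 34, 49, 50 → 3
r = 19: 34, 49, 50 → 3
r = 24: 34, 49, 50 → 3
r = 36: 49, 50 → 2
r = 61: none → 0
Cross-inversions: 5 + 5 + 3 + 3 + 3 + 2 + 0 = 21

21 split inversions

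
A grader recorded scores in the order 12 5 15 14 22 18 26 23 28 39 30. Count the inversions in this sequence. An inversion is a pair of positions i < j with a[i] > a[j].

5

Element-by-element contributions:
12 → 5 → 1
5 → none → 0
15 → 14 → 1
14 → none → 0
22 → 18 → 1
18 → none → 0
26 → 23 → 1
23 → none → 0
28 → none → 0
39 → 30 → 1
30 → none → 0
Sum: 1 + 0 + 1 + 0 + 1 + 0 + 1 + 0 + 0 + 1 + 0 = 5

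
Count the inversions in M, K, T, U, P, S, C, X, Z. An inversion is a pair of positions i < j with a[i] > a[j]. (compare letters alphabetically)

Count, for each position, how many later elements it exceeds:
M: 2
K: 1
T: 3
U: 3
P: 1
S: 1
C: 0
X: 0
Z: 0
Sum: 2 + 1 + 3 + 3 + 1 + 1 + 0 + 0 + 0 = 11

11 inversions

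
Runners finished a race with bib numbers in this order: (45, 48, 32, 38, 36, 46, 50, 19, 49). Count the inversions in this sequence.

Sweep left to right; for each value list the smaller values that follow it:
45 → 32, 38, 36, 19 → 4
48 → 32, 38, 36, 46, 19 → 5
32 → 19 → 1
38 → 36, 19 → 2
36 → 19 → 1
46 → 19 → 1
50 → 19, 49 → 2
19 → none → 0
49 → none → 0
Sum: 4 + 5 + 1 + 2 + 1 + 1 + 2 + 0 + 0 = 16

16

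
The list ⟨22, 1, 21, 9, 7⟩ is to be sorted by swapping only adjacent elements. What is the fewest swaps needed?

7

Minimum adjacent swaps = number of inversions (each swap of adjacent out-of-order elements removes one inversion and no swap can remove more).
Count inversions — for each element, later elements that are smaller:
22: 1, 21, 9, 7 → 4
1: none → 0
21: 9, 7 → 2
9: 7 → 1
7: none → 0
Total inversions: 4 + 0 + 2 + 1 + 0 = 7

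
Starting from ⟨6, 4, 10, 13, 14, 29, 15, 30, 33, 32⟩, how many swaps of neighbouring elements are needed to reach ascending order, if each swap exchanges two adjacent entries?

3 adjacent swaps

Minimum adjacent swaps = number of inversions (each swap of adjacent out-of-order elements removes one inversion and no swap can remove more).
Count inversions — for each element, later elements that are smaller:
6: 4 → 1
4: none → 0
10: none → 0
13: none → 0
14: none → 0
29: 15 → 1
15: none → 0
30: none → 0
33: 32 → 1
32: none → 0
Total inversions: 1 + 0 + 0 + 0 + 0 + 1 + 0 + 0 + 1 + 0 = 3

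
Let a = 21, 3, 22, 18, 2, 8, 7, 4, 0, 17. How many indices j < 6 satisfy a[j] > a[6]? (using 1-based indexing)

3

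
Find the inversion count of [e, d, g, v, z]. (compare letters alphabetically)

Element-by-element contributions:
e → d → 1
d → none → 0
g → none → 0
v → none → 0
z → none → 0
Sum: 1 + 0 + 0 + 0 + 0 = 1

1 inversion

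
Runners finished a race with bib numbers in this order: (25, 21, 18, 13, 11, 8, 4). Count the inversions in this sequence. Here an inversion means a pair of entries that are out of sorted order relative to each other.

For each element, count later entries that are smaller:
25 → 21, 18, 13, 11, 8, 4 → 6
21 → 18, 13, 11, 8, 4 → 5
18 → 13, 11, 8, 4 → 4
13 → 11, 8, 4 → 3
11 → 8, 4 → 2
8 → 4 → 1
4 → none → 0
Sum: 6 + 5 + 4 + 3 + 2 + 1 + 0 = 21

There are 21 inversions.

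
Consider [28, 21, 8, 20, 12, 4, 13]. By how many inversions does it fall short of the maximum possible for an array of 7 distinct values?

Maximum inversions for 7 distinct elements is C(7, 2) = 7·6/2 = 21.
Current inversions — for each element, count later smaller elements:
28: 6
21: 5
8: 1
20: 3
12: 1
4: 0
13: 0
Current total: 6 + 5 + 1 + 3 + 1 + 0 + 0 = 16
Shortfall: 21 − 16 = 5

5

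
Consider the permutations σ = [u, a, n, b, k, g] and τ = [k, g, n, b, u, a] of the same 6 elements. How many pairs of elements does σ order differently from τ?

Discordant pairs: 12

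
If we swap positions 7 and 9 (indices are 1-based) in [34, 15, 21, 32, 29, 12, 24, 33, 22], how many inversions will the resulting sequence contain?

Positions 7 and 9 hold 24 and 22; after swapping, the array is [34, 15, 21, 32, 29, 12, 22, 33, 24].
For each element, count later entries that are smaller:
34: 8
15: 1
21: 1
32: 4
29: 3
12: 0
22: 0
33: 1
24: 0
Sum: 8 + 1 + 1 + 4 + 3 + 0 + 0 + 1 + 0 = 18

18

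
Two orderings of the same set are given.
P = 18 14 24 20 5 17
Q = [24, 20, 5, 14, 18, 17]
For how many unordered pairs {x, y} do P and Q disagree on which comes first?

7 disagreeing pairs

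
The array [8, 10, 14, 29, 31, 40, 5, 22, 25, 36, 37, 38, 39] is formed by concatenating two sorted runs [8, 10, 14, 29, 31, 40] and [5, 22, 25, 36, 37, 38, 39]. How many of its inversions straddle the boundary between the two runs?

16

Take each right-half value and tally the left-half values above it:
r = 5: 8, 10, 14, 29, 31, 40 → 6
r = 22: 29, 31, 40 → 3
r = 25: 29, 31, 40 → 3
r = 36: 40 → 1
r = 37: 40 → 1
r = 38: 40 → 1
r = 39: 40 → 1
Cross-inversions: 6 + 3 + 3 + 1 + 1 + 1 + 1 = 16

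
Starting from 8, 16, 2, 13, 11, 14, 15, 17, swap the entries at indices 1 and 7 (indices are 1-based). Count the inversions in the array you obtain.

Positions 1 and 7 hold 8 and 15; after swapping, the array is [15, 16, 2, 13, 11, 14, 8, 17].
Element-by-element contributions:
15 → 2, 13, 11, 14, 8 → 5
16 → 2, 13, 11, 14, 8 → 5
2 → none → 0
13 → 11, 8 → 2
11 → 8 → 1
14 → 8 → 1
8 → none → 0
17 → none → 0
Sum: 5 + 5 + 0 + 2 + 1 + 1 + 0 + 0 = 14

14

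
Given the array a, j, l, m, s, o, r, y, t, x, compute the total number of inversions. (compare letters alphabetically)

4 inversions

Element-by-element contributions:
a → none → 0
j → none → 0
l → none → 0
m → none → 0
s → o, r → 2
o → none → 0
r → none → 0
y → t, x → 2
t → none → 0
x → none → 0
Sum: 0 + 0 + 0 + 0 + 2 + 0 + 0 + 2 + 0 + 0 = 4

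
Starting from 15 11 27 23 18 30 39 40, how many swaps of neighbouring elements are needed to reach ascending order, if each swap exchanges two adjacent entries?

Each adjacent swap fixes exactly one inversion, so the minimum swap count equals the number of inversions.
Count inversions — for each element, later elements that are smaller:
15: 11 → 1
11: none → 0
27: 23, 18 → 2
23: 18 → 1
18: none → 0
30: none → 0
39: none → 0
40: none → 0
Total inversions: 1 + 0 + 2 + 1 + 0 + 0 + 0 + 0 = 4

4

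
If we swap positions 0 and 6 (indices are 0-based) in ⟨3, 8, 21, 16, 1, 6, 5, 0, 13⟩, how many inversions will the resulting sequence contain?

22

Positions 0 and 6 hold 3 and 5; after swapping, the array is [5, 8, 21, 16, 1, 6, 3, 0, 13].
Count, for each position, how many later elements it exceeds:
5: 3
8: 4
21: 6
16: 5
1: 1
6: 2
3: 1
0: 0
13: 0
Sum: 3 + 4 + 6 + 5 + 1 + 2 + 1 + 0 + 0 = 22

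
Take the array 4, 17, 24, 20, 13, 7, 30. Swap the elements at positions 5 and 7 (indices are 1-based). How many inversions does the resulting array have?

Positions 5 and 7 hold 13 and 30; after swapping, the array is [4, 17, 24, 20, 30, 7, 13].
For each element, count later entries that are smaller:
4 → none → 0
17 → 7, 13 → 2
24 → 20, 7, 13 → 3
20 → 7, 13 → 2
30 → 7, 13 → 2
7 → none → 0
13 → none → 0
Sum: 0 + 2 + 3 + 2 + 2 + 0 + 0 = 9

9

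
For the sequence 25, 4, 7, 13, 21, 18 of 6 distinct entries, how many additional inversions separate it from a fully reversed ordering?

9

Maximum inversions for 6 distinct elements is C(6, 2) = 6·5/2 = 15.
Current inversions — for each element, count later smaller elements:
25: 5
4: 0
7: 0
13: 0
21: 1
18: 0
Current total: 5 + 0 + 0 + 0 + 1 + 0 = 6
Shortfall: 15 − 6 = 9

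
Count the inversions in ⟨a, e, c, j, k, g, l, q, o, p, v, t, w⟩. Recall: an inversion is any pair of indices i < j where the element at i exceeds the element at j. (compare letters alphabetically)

Count, for each position, how many later elements it exceeds:
a: 0
e: 1
c: 0
j: 1
k: 1
g: 0
l: 0
q: 2
o: 0
p: 0
v: 1
t: 0
w: 0
Sum: 0 + 1 + 0 + 1 + 1 + 0 + 0 + 2 + 0 + 0 + 1 + 0 + 0 = 6

6 out-of-order pairs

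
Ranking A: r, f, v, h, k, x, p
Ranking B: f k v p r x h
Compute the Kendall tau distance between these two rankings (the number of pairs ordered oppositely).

9

Assign each item its position (1..7) in the first ordering, then rewrite the second ordering as that position sequence:
positions: r→1, f→2, v→3, h→4, k→5, x→6, p→7
second ordering as positions: [2, 5, 3, 7, 1, 6, 4]
Discordant pairs = inversions in this position sequence.
2: 1 → 1
5: 3, 1, 4 → 3
3: 1 → 1
7: 1, 6, 4 → 3
1: 0
6: 4 → 1
4: 0
Total: 1 + 3 + 1 + 3 + 0 + 1 + 0 = 9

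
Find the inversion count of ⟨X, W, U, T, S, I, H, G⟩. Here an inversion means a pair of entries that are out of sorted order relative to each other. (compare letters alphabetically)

Count, for each position, how many later elements it exceeds:
X → W, U, T, S, I, H, G → 7
W → U, T, S, I, H, G → 6
U → T, S, I, H, G → 5
T → S, I, H, G → 4
S → I, H, G → 3
I → H, G → 2
H → G → 1
G → none → 0
Sum: 7 + 6 + 5 + 4 + 3 + 2 + 1 + 0 = 28

28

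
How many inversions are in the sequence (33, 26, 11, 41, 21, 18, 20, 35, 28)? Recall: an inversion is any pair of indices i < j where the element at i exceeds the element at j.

18 out-of-order pairs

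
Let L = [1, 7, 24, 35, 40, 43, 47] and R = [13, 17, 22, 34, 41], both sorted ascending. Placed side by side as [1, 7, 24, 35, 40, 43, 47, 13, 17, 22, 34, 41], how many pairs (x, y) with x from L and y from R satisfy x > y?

21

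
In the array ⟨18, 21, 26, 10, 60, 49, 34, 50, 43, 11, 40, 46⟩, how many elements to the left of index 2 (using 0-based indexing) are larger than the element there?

0

The element at index 2 is 26.
Elements before it: 18, 21
None of them are larger than 26.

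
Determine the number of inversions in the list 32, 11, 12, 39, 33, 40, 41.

Sweep left to right; for each value list the smaller values that follow it:
32 → 11, 12 → 2
11 → none → 0
12 → none → 0
39 → 33 → 1
33 → none → 0
40 → none → 0
41 → none → 0
Sum: 2 + 0 + 0 + 1 + 0 + 0 + 0 = 3

3 out-of-order pairs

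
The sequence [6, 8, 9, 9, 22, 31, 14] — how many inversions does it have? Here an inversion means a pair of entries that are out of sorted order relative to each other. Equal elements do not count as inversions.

For each element, count later entries that are smaller:
6 → none → 0
8 → none → 0
9 → none → 0
9 → none → 0
22 → 14 → 1
31 → 14 → 1
14 → none → 0
Sum: 0 + 0 + 0 + 0 + 1 + 1 + 0 = 2

2 inversions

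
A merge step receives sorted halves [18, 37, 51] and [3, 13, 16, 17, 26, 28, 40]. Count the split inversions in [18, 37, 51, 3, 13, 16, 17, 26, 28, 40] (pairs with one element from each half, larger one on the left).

Count, for every r in R, how many entries of L exceed r:
r = 3: 18, 37, 51 → 3
r = 13: 18, 37, 51 → 3
r = 16: 18, 37, 51 → 3
r = 17: 18, 37, 51 → 3
r = 26: 37, 51 → 2
r = 28: 37, 51 → 2
r = 40: 51 → 1
Cross-inversions: 3 + 3 + 3 + 3 + 2 + 2 + 1 = 17

17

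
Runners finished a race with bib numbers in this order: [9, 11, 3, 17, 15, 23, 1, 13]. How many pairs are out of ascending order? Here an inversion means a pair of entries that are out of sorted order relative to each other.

12 inversions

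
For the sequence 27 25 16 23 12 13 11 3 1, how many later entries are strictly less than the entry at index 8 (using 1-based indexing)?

The element at index 8 is 3.
Elements after it: 1
Those smaller than 3: 1

1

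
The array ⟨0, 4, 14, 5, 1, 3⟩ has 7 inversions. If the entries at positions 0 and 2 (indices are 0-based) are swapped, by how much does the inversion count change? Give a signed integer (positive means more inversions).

+3

Positions 0 and 2 hold 0 and 14; after swapping, the array is [14, 4, 0, 5, 1, 3].
For each element, count later entries that are smaller:
14 → 4, 0, 5, 1, 3 → 5
4 → 0, 1, 3 → 3
0 → none → 0
5 → 1, 3 → 2
1 → none → 0
3 → none → 0
Sum: 5 + 3 + 0 + 2 + 0 + 0 = 10
Change: 10 − 7 = +3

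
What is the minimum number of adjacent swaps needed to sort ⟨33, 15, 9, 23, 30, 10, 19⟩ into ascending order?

Each adjacent swap fixes exactly one inversion, so the minimum swap count equals the number of inversions.
Count inversions — for each element, later elements that are smaller:
33: 15, 9, 23, 30, 10, 19 → 6
15: 9, 10 → 2
9: none → 0
23: 10, 19 → 2
30: 10, 19 → 2
10: none → 0
19: none → 0
Total inversions: 6 + 2 + 0 + 2 + 2 + 0 + 0 = 12

Adjacent swaps: 12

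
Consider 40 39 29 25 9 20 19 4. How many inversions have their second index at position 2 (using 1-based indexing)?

The element at index 2 is 39.
Elements before it: 40
Those larger than 39: 40

1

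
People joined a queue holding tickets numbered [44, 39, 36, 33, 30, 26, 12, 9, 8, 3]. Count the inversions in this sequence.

45

Sweep left to right; for each value list the smaller values that follow it:
44 → 39, 36, 33, 30, 26, 12, 9, 8, 3 → 9
39 → 36, 33, 30, 26, 12, 9, 8, 3 → 8
36 → 33, 30, 26, 12, 9, 8, 3 → 7
33 → 30, 26, 12, 9, 8, 3 → 6
30 → 26, 12, 9, 8, 3 → 5
26 → 12, 9, 8, 3 → 4
12 → 9, 8, 3 → 3
9 → 8, 3 → 2
8 → 3 → 1
3 → none → 0
Sum: 9 + 8 + 7 + 6 + 5 + 4 + 3 + 2 + 1 + 0 = 45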